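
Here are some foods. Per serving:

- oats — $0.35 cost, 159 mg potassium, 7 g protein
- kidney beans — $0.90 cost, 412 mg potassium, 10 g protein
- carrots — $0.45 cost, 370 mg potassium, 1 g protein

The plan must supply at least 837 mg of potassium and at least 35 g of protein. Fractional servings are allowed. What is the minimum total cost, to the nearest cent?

$1.80

The cheapest plan sits at a corner of the feasible region — with two constraints it uses at most two foods.
oats only: max(837/159, 35/7) = 5.264 servings → $1.84.
kidney beans only: max(837/412, 35/10) = 3.5 servings → $3.15.
carrots only: max(837/370, 35/1) = 35 servings → $15.75.
oats + kidney beans with both tight: 4.675 servings and 0.2272 servings → $1.84.
oats + carrots with both tight: 4.983 servings and 0.1209 servings → $1.80.
kidney beans + carrots: intersection lies outside the first quadrant.
Cheapest feasible corner: $1.80.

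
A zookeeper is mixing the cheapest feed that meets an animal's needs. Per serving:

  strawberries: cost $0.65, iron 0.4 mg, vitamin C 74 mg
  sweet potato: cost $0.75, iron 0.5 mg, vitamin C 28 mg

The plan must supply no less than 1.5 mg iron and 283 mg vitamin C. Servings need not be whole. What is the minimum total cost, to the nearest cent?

$2.49

strawberries only: max(1.5/0.4, 283/74) = 3.824 servings → $2.49.
sweet potato only: max(1.5/0.5, 283/28) = 10.11 servings → $7.58.
strawberries + sweet potato: intersection lies outside the first quadrant.
Cheapest feasible corner: $2.49.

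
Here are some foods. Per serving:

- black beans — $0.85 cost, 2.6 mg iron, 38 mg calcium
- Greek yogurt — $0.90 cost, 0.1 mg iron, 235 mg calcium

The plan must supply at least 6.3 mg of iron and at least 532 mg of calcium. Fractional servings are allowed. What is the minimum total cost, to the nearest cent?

$3.69

black beans only: max(6.3/2.6, 532/38) = 14 servings → $11.90.
Greek yogurt only: max(6.3/0.1, 532/235) = 63 servings → $56.70.
black beans + Greek yogurt with both tight: 2.351 servings and 1.884 servings → $3.69.
The minimum over all feasible corners is $3.69.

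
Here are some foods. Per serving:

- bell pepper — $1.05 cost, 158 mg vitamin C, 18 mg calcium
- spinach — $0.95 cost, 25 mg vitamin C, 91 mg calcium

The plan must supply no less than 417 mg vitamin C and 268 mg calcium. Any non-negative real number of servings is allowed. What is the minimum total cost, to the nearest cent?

$4.73

At the optimum either one food covers both requirements or two foods hit both targets exactly; no other combination can be cheaper.
bell pepper only: max(417/158, 268/18) = 14.89 servings → $15.63.
spinach only: max(417/25, 268/91) = 16.68 servings → $15.85.
bell pepper + spinach with both tight: 2.243 servings and 2.501 servings → $4.73.
Cheapest feasible corner: $4.73.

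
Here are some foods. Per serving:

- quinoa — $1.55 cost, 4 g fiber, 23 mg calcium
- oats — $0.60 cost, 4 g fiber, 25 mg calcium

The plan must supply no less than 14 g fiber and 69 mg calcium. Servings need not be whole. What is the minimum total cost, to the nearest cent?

quinoa only: max(14/4, 69/23) = 3.5 servings → $5.42.
oats only: max(14/4, 69/25) = 3.5 servings → $2.10.
quinoa + oats with both targets exact would need a negative amount; discard.
The minimum over all feasible corners is $2.10.

$2.10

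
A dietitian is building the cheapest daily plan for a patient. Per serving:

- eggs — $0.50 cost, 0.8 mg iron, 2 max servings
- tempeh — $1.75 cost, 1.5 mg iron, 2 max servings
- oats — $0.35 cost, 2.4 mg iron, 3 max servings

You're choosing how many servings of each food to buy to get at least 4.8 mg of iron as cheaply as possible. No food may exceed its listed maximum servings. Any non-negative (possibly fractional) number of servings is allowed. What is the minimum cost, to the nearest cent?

$0.70

Cost per mg of iron: oats $0.1458, eggs $0.6250, tempeh $1.1667.
Take 2 servings of oats: +4.8 mg iron for $0.70 (total $0.70, still need 0.0 mg).
Greedy by cheapest-per-mg is optimal for a single linear constraint, so the minimum cost is $0.70.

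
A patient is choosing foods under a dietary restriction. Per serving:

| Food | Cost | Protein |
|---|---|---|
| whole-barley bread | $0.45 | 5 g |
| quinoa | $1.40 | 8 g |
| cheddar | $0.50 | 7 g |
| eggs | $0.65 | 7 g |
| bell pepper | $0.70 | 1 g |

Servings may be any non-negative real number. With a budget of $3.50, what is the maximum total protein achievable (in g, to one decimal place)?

Protein per dollar: cheddar 14, whole-barley bread 11.11, eggs 10.77, quinoa 5.714, bell pepper 1.429.
With no serving limits, spend the whole cost allowance on cheddar: $3.50 / $0.50 × 7 g = 49.0 g.

49.0 g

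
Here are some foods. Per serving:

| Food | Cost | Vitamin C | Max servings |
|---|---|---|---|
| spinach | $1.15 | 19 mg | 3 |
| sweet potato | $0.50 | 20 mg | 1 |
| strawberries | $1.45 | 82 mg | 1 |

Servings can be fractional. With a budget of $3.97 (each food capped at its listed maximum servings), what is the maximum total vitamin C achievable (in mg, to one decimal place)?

Vitamin C per dollar: strawberries 56.55, sweet potato 40, spinach 16.52.
Take 1 serving of strawberries: spends $1.45, +82.0 mg vitamin C (running total 82.0 mg).
Take 1 serving of sweet potato: spends $0.50, +20.0 mg vitamin C (running total 102.0 mg).
Take 1.757 servings of spinach: spends $2.02, +33.4 mg vitamin C (running total 135.4 mg).
Filling greedily by vitamin C-per-dollar is optimal for one linear limit, giving 135.4 mg.

135.4 mg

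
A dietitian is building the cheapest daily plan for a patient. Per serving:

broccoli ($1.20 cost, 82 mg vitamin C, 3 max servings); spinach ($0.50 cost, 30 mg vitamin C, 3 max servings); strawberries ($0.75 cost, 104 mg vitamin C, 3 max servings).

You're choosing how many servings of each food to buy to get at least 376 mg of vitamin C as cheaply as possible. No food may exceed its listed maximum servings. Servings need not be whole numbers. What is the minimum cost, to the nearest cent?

$3.19

Cost per mg of vitamin C: strawberries $0.0072, broccoli $0.0146, spinach $0.0167.
Take 3 servings of strawberries: +312.0 mg vitamin C for $2.25 (total $2.25, still need 64.0 mg).
Take 0.7805 servings of broccoli: +64.0 mg vitamin C for $0.94 (total $3.19, still need 0.0 mg).
Filling from the cheapest source first is optimal under one linear minimum: $3.19.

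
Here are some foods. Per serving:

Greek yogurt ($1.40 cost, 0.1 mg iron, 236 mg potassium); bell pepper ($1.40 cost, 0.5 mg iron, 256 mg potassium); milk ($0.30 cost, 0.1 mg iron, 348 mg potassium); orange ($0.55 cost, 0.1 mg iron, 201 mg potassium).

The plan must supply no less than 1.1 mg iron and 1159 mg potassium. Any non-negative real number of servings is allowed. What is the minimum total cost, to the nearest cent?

$3.12

This is a tiny linear program; its minimum lies at a vertex of the feasible set. List the vertices and price them.
Greek yogurt only: max(1.1/0.1, 1159/236) = 11 servings → $15.40.
bell pepper only: max(1.1/0.5, 1159/256) = 4.527 servings → $6.34.
milk only: max(1.1/0.1, 1159/348) = 11 servings → $3.30.
orange only: max(1.1/0.1, 1159/201) = 11 servings → $6.05.
Greek yogurt + bell pepper with both tight: 3.224 servings and 1.555 servings → $6.69.
Greek yogurt + milk: intersection lies outside the first quadrant.
Greek yogurt + orange: intersection lies outside the first quadrant.
bell pepper + milk with both tight: 1.799 servings and 2.007 servings → $3.12.
bell pepper + orange with both tight: 1.405 servings and 3.977 servings → $4.15.
milk + orange: the both-tight solution has a negative serving — not a feasible corner.
So the least-cost plan costs $3.12.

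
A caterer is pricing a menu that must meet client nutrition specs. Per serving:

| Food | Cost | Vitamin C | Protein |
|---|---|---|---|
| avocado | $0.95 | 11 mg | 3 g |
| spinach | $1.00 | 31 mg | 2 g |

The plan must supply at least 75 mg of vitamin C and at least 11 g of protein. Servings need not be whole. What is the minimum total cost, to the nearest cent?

$4.02

Minimising a linear cost over {vitamin C ≥ 75, protein ≥ 11, servings ≥ 0} — the optimum is at a vertex, using one or two foods.
avocado only: max(75/11, 11/3) = 6.818 servings → $6.48.
spinach only: max(75/31, 11/2) = 5.5 servings → $5.50.
avocado + spinach with both tight: 2.69 servings and 1.465 servings → $4.02.
The minimum over all feasible corners is $4.02.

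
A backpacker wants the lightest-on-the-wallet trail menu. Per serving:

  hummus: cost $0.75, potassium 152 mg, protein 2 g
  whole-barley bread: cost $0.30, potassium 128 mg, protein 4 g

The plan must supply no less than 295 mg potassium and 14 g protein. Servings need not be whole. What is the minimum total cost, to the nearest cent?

hummus only: max(295/152, 14/2) = 7 servings → $5.25.
whole-barley bread only: max(295/128, 14/4) = 3.5 servings → $1.05.
hummus + whole-barley bread: the both-tight solution has a negative serving — not a feasible corner.
So the least-cost plan costs $1.05.

$1.05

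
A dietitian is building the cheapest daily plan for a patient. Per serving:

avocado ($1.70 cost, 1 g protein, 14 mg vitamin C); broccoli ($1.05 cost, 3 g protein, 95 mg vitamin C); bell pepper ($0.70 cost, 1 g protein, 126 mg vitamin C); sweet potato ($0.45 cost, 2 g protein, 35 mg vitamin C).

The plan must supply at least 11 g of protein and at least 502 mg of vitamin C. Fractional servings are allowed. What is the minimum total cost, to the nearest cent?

$3.83

Compare the cost at each extreme point of the feasible region.
avocado only: max(11/1, 502/14) = 35.86 servings → $60.96.
broccoli only: max(11/3, 502/95) = 5.284 servings → $5.55.
bell pepper only: max(11/1, 502/126) = 11 servings → $7.70.
sweet potato only: max(11/2, 502/35) = 14.34 servings → $6.45.
avocado + broccoli with both targets exact would need a negative amount; discard.
avocado + bell pepper with both tight: 7.893 servings and 3.107 servings → $15.59.
avocado + sweet potato with both targets exact would need a negative amount; discard.
broccoli + bell pepper with both tight: 3.124 servings and 1.629 servings → $4.42.
broccoli + sweet potato: the both-tight solution has a negative serving — not a feasible corner.
bell pepper + sweet potato with both tight: 2.853 servings and 4.074 servings → $3.83.
So the least-cost plan costs $3.83.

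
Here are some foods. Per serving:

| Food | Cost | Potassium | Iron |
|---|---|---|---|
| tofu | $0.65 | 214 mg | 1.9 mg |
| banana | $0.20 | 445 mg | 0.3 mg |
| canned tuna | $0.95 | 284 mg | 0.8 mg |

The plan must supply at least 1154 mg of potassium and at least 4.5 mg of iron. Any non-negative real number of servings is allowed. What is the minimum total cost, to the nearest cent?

tofu only: max(1154/214, 4.5/1.9) = 5.393 servings → $3.51.
banana only: max(1154/445, 4.5/0.3) = 15 servings → $3.00.
canned tuna only: max(1154/284, 4.5/0.8) = 5.625 servings → $5.34.
tofu + banana with both tight: 2.12 servings and 1.574 servings → $1.69.
tofu + canned tuna with both tight: 0.9631 servings and 3.338 servings → $3.80.
banana + canned tuna: the both-tight solution has a negative serving — not a feasible corner.
So the least-cost plan costs $1.69.

$1.69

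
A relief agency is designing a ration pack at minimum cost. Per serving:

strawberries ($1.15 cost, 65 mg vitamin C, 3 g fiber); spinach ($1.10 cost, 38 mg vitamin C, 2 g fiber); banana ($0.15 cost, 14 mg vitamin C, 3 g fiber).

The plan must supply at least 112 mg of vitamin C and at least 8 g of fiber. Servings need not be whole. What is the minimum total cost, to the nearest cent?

The cheapest plan sits at a corner of the feasible region — with two constraints it uses at most two foods.
strawberries only: max(112/65, 8/3) = 2.667 servings → $3.07.
spinach only: max(112/38, 8/2) = 4 servings → $4.40.
banana only: max(112/14, 8/3) = 8 servings → $1.20.
strawberries + spinach: the both-tight solution has a negative serving — not a feasible corner.
strawberries + banana with both tight: 1.464 servings and 1.203 servings → $1.86.
spinach + banana with both tight: 2.605 servings and 0.9302 servings → $3.00.
So the least-cost plan costs $1.20.

$1.20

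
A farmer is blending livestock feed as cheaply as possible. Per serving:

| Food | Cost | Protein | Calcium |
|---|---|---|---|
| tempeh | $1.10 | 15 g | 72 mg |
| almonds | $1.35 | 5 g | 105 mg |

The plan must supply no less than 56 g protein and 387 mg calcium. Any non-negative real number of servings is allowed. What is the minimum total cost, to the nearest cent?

$5.54

tempeh only: max(56/15, 387/72) = 5.375 servings → $5.91.
almonds only: max(56/5, 387/105) = 11.2 servings → $15.12.
tempeh + almonds with both tight: 3.247 servings and 1.459 servings → $5.54.
The minimum over all feasible corners is $5.54.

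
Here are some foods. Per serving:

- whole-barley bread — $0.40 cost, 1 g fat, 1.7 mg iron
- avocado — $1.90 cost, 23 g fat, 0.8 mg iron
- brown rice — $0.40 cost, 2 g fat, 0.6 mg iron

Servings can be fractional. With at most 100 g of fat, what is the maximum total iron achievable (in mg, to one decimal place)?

170.0 mg

Iron per g fat: whole-barley bread 1.7, brown rice 0.3, avocado 0.03478.
With no serving limits, spend the whole fat allowance on whole-barley bread: 100 g / 1 g × 1.7 mg = 170.0 mg.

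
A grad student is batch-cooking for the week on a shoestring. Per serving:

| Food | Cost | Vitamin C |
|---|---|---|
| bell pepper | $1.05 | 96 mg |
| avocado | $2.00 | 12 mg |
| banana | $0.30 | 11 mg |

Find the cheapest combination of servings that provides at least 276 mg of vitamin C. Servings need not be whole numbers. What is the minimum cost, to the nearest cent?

Cost per mg of vitamin C: bell pepper $0.0109, banana $0.0273, avocado $0.1667.
With no serving limits, use only bell pepper: 276 mg / 96 mg = 2.875 servings × $1.05 = $3.02.

$3.02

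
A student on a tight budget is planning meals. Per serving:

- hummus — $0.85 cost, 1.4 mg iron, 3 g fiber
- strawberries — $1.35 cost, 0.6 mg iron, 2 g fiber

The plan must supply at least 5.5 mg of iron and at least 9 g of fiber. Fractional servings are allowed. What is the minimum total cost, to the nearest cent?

$3.34

This is a tiny linear program; its minimum lies at a vertex of the feasible set. List the vertices and price them.
hummus only: max(5.5/1.4, 9/3) = 3.929 servings → $3.34.
strawberries only: max(5.5/0.6, 9/2) = 9.167 servings → $12.38.
hummus + strawberries: intersection lies outside the first quadrant.
The minimum over all feasible corners is $3.34.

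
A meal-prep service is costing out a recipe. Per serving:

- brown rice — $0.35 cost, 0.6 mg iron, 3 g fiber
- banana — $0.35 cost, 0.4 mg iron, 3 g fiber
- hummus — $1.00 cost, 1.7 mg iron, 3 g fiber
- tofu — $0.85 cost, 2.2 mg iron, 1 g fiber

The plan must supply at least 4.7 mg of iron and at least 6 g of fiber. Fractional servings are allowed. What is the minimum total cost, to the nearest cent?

A basic optimal solution has at most two foods positive. Try each food alone and each pair with both targets met exactly.
brown rice only: max(4.7/0.6, 6/3) = 7.833 servings → $2.74.
banana only: max(4.7/0.4, 6/3) = 11.75 servings → $4.11.
hummus only: max(4.7/1.7, 6/3) = 2.765 servings → $2.76.
tofu only: max(4.7/2.2, 6/1) = 6 servings → $5.10.
brown rice + banana with both targets exact would need a negative amount; discard.
brown rice + hummus: the both-tight solution has a negative serving — not a feasible corner.
brown rice + tofu with both tight: 1.417 servings and 1.75 servings → $1.98.
banana + hummus: intersection lies outside the first quadrant.
banana + tofu with both tight: 1.371 servings and 1.887 servings → $2.08.
hummus + tofu with both tight: 1.735 servings and 0.7959 servings → $2.41.
Cheapest feasible corner: $1.98.

$1.98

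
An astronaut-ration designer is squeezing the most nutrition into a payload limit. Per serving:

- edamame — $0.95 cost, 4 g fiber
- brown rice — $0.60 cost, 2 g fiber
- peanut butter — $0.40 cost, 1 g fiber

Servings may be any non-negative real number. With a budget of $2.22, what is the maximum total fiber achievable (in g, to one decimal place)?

Fiber per dollar: edamame 4.211, brown rice 3.333, peanut butter 2.5.
With no serving limits, spend the whole cost allowance on edamame: $2.22 / $0.95 × 4 g = 9.3 g.

9.3 g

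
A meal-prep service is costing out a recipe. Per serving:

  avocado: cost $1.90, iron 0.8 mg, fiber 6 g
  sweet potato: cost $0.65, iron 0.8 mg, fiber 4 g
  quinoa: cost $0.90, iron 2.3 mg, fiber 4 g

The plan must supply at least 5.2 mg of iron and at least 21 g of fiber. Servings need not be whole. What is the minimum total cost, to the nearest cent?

With two linear requirements the optimum uses one or two foods; enumerate the corners.
avocado only: max(5.2/0.8, 21/6) = 6.5 servings → $12.35.
sweet potato only: max(5.2/0.8, 21/4) = 6.5 servings → $4.22.
quinoa only: max(5.2/2.3, 21/4) = 5.25 servings → $4.72.
avocado + sweet potato with both targets exact would need a negative amount; discard.
avocado + quinoa with both tight: 2.594 servings and 1.358 servings → $6.15.
sweet potato + quinoa with both tight: 4.583 servings and 0.6667 servings → $3.58.
The minimum over all feasible corners is $3.58.

$3.58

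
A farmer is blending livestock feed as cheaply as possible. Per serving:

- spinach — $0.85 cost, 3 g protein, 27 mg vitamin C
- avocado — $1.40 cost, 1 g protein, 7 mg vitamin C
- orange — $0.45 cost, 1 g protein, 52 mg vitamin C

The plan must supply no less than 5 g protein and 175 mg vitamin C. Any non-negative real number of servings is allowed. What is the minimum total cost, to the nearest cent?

At the optimum either one food covers both requirements or two foods hit both targets exactly; no other combination can be cheaper.
spinach only: max(5/3, 175/27) = 6.481 servings → $5.51.
avocado only: max(5/1, 175/7) = 25 servings → $35.00.
orange only: max(5/1, 175/52) = 5 servings → $2.25.
spinach + avocado: the both-tight solution has a negative serving — not a feasible corner.
spinach + orange with both tight: 0.6589 servings and 3.023 servings → $1.92.
avocado + orange with both tight: 1.889 servings and 3.111 servings → $4.04.
The minimum over all feasible corners is $1.92.

$1.92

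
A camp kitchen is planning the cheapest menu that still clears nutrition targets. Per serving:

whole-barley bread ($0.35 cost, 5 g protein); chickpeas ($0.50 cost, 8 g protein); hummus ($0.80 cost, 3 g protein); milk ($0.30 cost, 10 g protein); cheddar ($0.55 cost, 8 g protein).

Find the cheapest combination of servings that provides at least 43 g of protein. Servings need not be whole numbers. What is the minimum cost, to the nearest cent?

$1.29

Cost per g of protein: milk $0.0300, chickpeas $0.0625, cheddar $0.0688, whole-barley bread $0.0700, hummus $0.2667.
With no serving limits, use only milk: 43 g / 10 g = 4.3 servings × $0.30 = $1.29.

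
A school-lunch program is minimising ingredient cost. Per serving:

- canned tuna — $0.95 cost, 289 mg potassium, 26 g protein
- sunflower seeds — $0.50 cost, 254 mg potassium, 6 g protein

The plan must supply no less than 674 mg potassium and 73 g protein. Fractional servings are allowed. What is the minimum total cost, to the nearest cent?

$2.67

Check every corner: each single food scaled to meet both minima, and each pair solved so both constraints bind.
canned tuna only: max(674/289, 73/26) = 2.808 servings → $2.67.
sunflower seeds only: max(674/254, 73/6) = 12.17 servings → $6.08.
canned tuna + sunflower seeds with both targets exact would need a negative amount; discard.
So the least-cost plan costs $2.67.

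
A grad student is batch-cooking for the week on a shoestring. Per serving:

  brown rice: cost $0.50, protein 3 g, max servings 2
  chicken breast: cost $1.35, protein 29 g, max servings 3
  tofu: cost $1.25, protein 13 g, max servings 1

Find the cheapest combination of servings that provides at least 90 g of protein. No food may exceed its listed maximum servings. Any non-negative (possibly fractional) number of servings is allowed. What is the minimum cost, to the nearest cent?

$4.34

Cost per g of protein: chicken breast $0.0466, tofu $0.0962, brown rice $0.1667.
Take 3 servings of chicken breast: +87.0 g protein for $4.05 (total $4.05, still need 3.0 g).
Take 0.2308 servings of tofu: +3.0 g protein for $0.29 (total $4.34, still need 0.0 g).
Greedy by cheapest-per-g is optimal for a single linear constraint, so the minimum cost is $4.34.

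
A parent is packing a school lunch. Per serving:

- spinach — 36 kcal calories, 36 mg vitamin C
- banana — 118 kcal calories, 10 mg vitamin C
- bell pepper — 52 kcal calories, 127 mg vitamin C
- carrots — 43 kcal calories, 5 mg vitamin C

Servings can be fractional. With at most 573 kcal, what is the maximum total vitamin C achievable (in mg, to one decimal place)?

1399.4 mg

Vitamin C per kcal: bell pepper 2.442, spinach 1, carrots 0.1163, banana 0.08475.
With no serving limits, spend the whole calories allowance on bell pepper: 573 kcal / 52 kcal × 127 mg = 1399.4 mg.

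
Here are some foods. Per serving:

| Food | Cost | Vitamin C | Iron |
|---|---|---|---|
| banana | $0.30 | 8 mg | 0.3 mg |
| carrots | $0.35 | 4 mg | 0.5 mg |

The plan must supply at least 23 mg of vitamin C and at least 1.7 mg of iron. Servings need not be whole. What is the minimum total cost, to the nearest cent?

$1.34

A basic optimal solution has at most two foods positive. Try each food alone and each pair with both targets met exactly.
banana only: max(23/8, 1.7/0.3) = 5.667 servings → $1.70.
carrots only: max(23/4, 1.7/0.5) = 5.75 servings → $2.01.
banana + carrots with both tight: 1.679 servings and 2.393 servings → $1.34.
So the least-cost plan costs $1.34.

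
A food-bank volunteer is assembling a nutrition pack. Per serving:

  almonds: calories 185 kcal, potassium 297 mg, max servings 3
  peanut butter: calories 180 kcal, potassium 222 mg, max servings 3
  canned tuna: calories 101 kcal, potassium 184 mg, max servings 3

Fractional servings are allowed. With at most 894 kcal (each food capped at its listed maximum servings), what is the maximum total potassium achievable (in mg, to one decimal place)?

Potassium per kcal: canned tuna 1.822, almonds 1.605, peanut butter 1.233.
Take 3 servings of canned tuna: uses 303 kcal, +552.0 mg potassium (running total 552.0 mg).
Take 3 servings of almonds: uses 555 kcal, +891.0 mg potassium (running total 1443.0 mg).
Take 0.2 servings of peanut butter: uses 36 kcal, +44.4 mg potassium (running total 1487.4 mg).
Filling greedily by potassium-per-kcal is optimal for one linear limit, giving 1487.4 mg.

1487.4 mg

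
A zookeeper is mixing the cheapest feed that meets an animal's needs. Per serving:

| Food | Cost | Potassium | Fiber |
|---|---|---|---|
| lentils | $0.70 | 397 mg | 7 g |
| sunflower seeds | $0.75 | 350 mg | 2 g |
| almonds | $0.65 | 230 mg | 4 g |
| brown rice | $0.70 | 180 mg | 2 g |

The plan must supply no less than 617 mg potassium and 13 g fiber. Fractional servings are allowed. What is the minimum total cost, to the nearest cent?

Two binding constraints pin down two serving amounts, so the optimal mix uses at most two foods. The candidates are each food alone (scaled to the tighter of potassium/fiber) and each pair with both constraints tight.
lentils only: max(617/397, 13/7) = 1.857 servings → $1.30.
sunflower seeds only: max(617/350, 13/2) = 6.5 servings → $4.88.
almonds only: max(617/230, 13/4) = 3.25 servings → $2.11.
brown rice only: max(617/180, 13/2) = 6.5 servings → $4.55.
lentils + sunflower seeds: the both-tight solution has a negative serving — not a feasible corner.
lentils + almonds: intersection lies outside the first quadrant.
lentils + brown rice: intersection lies outside the first quadrant.
sunflower seeds + almonds: intersection lies outside the first quadrant.
sunflower seeds + brown rice: the both-tight solution has a negative serving — not a feasible corner.
almonds + brown rice: intersection lies outside the first quadrant.
Cheapest feasible corner: $1.30.

$1.30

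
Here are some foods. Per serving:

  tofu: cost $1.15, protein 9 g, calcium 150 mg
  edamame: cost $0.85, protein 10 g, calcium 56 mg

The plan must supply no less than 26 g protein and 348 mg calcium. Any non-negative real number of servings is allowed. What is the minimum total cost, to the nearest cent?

At the optimum either one food covers both requirements or two foods hit both targets exactly; no other combination can be cheaper.
tofu only: max(26/9, 348/150) = 2.889 servings → $3.32.
edamame only: max(26/10, 348/56) = 6.214 servings → $5.28.
tofu + edamame with both tight: 2.032 servings and 0.7711 servings → $2.99.
Cheapest feasible corner: $2.99.

$2.99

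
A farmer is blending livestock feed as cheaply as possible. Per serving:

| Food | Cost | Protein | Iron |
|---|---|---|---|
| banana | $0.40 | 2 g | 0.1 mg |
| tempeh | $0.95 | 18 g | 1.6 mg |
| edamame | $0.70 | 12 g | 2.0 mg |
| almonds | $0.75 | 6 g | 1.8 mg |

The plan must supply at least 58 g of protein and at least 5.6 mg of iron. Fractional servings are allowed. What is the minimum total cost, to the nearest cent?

$3.09

This is a tiny linear program; its minimum lies at a vertex of the feasible set. List the vertices and price them.
banana only: max(58/2, 5.6/0.1) = 56 servings → $22.40.
tempeh only: max(58/18, 5.6/1.6) = 3.5 servings → $3.33.
edamame only: max(58/12, 5.6/2.0) = 4.833 servings → $3.38.
almonds only: max(58/6, 5.6/1.8) = 9.667 servings → $7.25.
banana + tempeh: the both-tight solution has a negative serving — not a feasible corner.
banana + edamame with both tight: 17.43 servings and 1.929 servings → $8.32.
banana + almonds with both tight: 23.6 servings and 1.8 servings → $10.79.
tempeh + edamame with both tight: 2.905 servings and 0.4762 servings → $3.09.
tempeh + almonds with both tight: 3.105 servings and 0.3509 servings → $3.21.
edamame + almonds: intersection lies outside the first quadrant.
So the least-cost plan costs $3.09.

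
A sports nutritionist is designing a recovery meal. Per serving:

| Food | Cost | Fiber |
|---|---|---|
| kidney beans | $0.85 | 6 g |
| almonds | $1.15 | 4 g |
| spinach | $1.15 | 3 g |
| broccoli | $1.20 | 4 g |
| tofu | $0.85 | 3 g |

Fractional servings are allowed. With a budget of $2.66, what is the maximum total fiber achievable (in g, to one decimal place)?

Fiber per dollar: kidney beans 7.059, tofu 3.529, almonds 3.478, broccoli 3.333, spinach 2.609.
With no serving limits, spend the whole cost allowance on kidney beans: $2.66 / $0.85 × 6 g = 18.8 g.

18.8 g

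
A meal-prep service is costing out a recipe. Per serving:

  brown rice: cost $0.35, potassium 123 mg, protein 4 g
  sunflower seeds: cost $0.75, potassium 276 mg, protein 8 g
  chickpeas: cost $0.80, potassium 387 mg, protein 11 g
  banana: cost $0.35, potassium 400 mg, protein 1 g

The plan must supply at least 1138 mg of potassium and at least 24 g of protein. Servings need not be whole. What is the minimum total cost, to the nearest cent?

$1.97

A basic optimal solution has at most two foods positive. Try each food alone and each pair with both targets met exactly.
brown rice only: max(1138/123, 24/4) = 9.252 servings → $3.24.
sunflower seeds only: max(1138/276, 24/8) = 4.123 servings → $3.09.
chickpeas only: max(1138/387, 24/11) = 2.941 servings → $2.35.
banana only: max(1138/400, 24/1) = 24 servings → $8.40.
brown rice + sunflower seeds: intersection lies outside the first quadrant.
brown rice + chickpeas: intersection lies outside the first quadrant.
brown rice + banana with both tight: 5.729 servings and 1.083 servings → $2.38.
sunflower seeds + chickpeas: intersection lies outside the first quadrant.
sunflower seeds + banana with both tight: 2.894 servings and 0.8482 servings → $2.47.
chickpeas + banana with both tight: 2.109 servings and 0.8049 servings → $1.97.
Cheapest feasible corner: $1.97.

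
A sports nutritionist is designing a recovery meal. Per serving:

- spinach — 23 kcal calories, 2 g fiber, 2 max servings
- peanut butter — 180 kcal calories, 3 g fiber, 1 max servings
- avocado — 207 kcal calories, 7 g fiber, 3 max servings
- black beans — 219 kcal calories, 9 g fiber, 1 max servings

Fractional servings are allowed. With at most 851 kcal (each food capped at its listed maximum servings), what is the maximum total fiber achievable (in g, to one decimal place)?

Fiber per kcal: spinach 0.08696, black beans 0.0411, avocado 0.03382, peanut butter 0.01667.
Take 2 servings of spinach: uses 46 kcal, +4.0 g fiber (running total 4.0 g).
Take 1 serving of black beans: uses 219 kcal, +9.0 g fiber (running total 13.0 g).
Take 2.831 servings of avocado: uses 586 kcal, +19.8 g fiber (running total 32.8 g).
Greedy by best ratio exhausts the calories allowance optimally: 32.8 g.

32.8 g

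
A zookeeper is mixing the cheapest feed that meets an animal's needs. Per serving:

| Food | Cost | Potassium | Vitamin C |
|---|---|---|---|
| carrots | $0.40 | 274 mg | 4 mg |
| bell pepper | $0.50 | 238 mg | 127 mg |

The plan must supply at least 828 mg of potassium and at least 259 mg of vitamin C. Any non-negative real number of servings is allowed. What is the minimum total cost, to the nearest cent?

At the optimum either one food covers both requirements or two foods hit both targets exactly; no other combination can be cheaper.
carrots only: max(828/274, 259/4) = 64.75 servings → $25.90.
bell pepper only: max(828/238, 259/127) = 3.479 servings → $1.74.
carrots + bell pepper with both tight: 1.286 servings and 1.999 servings → $1.51.
The minimum over all feasible corners is $1.51.

$1.51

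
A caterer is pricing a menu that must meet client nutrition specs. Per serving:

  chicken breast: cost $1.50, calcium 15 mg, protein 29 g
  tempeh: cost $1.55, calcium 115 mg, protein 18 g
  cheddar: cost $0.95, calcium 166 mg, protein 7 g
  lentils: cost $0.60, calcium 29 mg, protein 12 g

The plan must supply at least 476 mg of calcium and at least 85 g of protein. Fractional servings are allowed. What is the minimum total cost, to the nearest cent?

$5.34

Compare the cost at each extreme point of the feasible region.
chicken breast only: max(476/15, 85/29) = 31.73 servings → $47.60.
tempeh only: max(476/115, 85/18) = 4.722 servings → $7.32.
cheddar only: max(476/166, 85/7) = 12.14 servings → $11.54.
lentils only: max(476/29, 85/12) = 16.41 servings → $9.85.
chicken breast + tempeh with both tight: 0.3938 servings and 4.088 servings → $6.93.
chicken breast + cheddar with both tight: 2.289 servings and 2.661 servings → $5.96.
chicken breast + lentils: intersection lies outside the first quadrant.
tempeh + cheddar: intersection lies outside the first quadrant.
tempeh + lentils with both tight: 3.784 servings and 1.407 servings → $6.71.
cheddar + lentils with both tight: 1.815 servings and 6.025 servings → $5.34.
Cheapest feasible corner: $5.34.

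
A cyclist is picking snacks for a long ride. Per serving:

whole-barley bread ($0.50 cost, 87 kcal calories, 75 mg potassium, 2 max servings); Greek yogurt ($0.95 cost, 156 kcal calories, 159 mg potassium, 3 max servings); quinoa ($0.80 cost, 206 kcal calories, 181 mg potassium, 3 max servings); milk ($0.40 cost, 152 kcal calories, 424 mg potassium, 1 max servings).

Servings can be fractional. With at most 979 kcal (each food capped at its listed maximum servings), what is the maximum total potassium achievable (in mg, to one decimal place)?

Potassium per kcal: milk 2.789, Greek yogurt 1.019, quinoa 0.8786, whole-barley bread 0.8621.
Take 1 serving of milk: uses 152 kcal, +424.0 mg potassium (running total 424.0 mg).
Take 3 servings of Greek yogurt: uses 468 kcal, +477.0 mg potassium (running total 901.0 mg).
Take 1.743 servings of quinoa: uses 359 kcal, +315.4 mg potassium (running total 1216.4 mg).
Greedy by best ratio exhausts the calories allowance optimally: 1216.4 mg.

1216.4 mg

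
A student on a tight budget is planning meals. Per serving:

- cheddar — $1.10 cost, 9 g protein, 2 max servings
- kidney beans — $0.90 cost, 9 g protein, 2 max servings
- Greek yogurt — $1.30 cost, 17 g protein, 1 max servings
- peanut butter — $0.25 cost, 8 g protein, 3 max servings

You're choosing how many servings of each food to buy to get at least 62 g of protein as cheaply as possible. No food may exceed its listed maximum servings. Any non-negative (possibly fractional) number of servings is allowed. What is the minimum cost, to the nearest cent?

$4.22

Cost per g of protein: peanut butter $0.0312, Greek yogurt $0.0765, kidney beans $0.1000, cheddar $0.1222.
Take 3 servings of peanut butter: +24.0 g protein for $0.75 (total $0.75, still need 38.0 g).
Take 1 serving of Greek yogurt: +17.0 g protein for $1.30 (total $2.05, still need 21.0 g).
Take 2 servings of kidney beans: +18.0 g protein for $1.80 (total $3.85, still need 3.0 g).
Take 0.3333 servings of cheddar: +3.0 g protein for $0.37 (total $4.22, still need 0.0 g).
Greedy by cheapest-per-g is optimal for a single linear constraint, so the minimum cost is $4.22.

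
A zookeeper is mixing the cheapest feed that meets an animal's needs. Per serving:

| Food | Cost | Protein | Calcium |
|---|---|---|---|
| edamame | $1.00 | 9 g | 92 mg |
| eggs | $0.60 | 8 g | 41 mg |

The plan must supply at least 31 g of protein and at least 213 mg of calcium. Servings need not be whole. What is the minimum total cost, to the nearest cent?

edamame only: max(31/9, 213/92) = 3.444 servings → $3.44.
eggs only: max(31/8, 213/41) = 5.195 servings → $3.12.
edamame + eggs with both tight: 1.18 servings and 2.548 servings → $2.71.
So the least-cost plan costs $2.71.

$2.71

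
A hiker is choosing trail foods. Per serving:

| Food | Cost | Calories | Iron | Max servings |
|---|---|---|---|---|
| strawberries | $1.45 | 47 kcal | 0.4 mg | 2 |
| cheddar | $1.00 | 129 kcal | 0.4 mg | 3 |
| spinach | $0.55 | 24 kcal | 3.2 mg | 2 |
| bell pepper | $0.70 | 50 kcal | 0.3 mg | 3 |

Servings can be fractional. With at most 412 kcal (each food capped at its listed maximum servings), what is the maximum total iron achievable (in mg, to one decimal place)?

Iron per kcal: spinach 0.1333, strawberries 0.008511, bell pepper 0.006, cheddar 0.003101.
Take 2 servings of spinach: uses 48 kcal, +6.4 mg iron (running total 6.4 mg).
Take 2 servings of strawberries: uses 94 kcal, +0.8 mg iron (running total 7.2 mg).
Take 3 servings of bell pepper: uses 150 kcal, +0.9 mg iron (running total 8.1 mg).
Take 0.9302 servings of cheddar: uses 120 kcal, +0.4 mg iron (running total 8.5 mg).
Greedy by best ratio exhausts the calories allowance optimally: 8.5 mg.

8.5 mg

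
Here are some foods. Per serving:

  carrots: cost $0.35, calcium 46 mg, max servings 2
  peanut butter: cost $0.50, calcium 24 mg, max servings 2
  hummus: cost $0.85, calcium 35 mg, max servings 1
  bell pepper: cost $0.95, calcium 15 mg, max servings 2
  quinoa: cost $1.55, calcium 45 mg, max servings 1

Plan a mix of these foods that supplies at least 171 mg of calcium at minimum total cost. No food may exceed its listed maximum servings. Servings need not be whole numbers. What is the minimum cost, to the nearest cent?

Cost per mg of calcium: carrots $0.0076, peanut butter $0.0208, hummus $0.0243, quinoa $0.0344, bell pepper $0.0633.
Take 2 servings of carrots: +92.0 mg calcium for $0.70 (total $0.70, still need 79.0 mg).
Take 2 servings of peanut butter: +48.0 mg calcium for $1.00 (total $1.70, still need 31.0 mg).
Take 0.8857 servings of hummus: +31.0 mg calcium for $0.75 (total $2.45, still need 0.0 mg).
Filling from the cheapest source first is optimal under one linear minimum: $2.45.

$2.45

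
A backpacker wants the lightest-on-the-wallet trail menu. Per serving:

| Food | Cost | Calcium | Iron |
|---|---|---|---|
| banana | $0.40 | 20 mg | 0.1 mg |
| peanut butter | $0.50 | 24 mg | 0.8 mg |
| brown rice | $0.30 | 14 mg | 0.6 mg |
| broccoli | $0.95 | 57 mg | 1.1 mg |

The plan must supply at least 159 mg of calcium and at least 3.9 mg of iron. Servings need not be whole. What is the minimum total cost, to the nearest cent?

With two linear requirements the optimum uses one or two foods; enumerate the corners.
banana only: max(159/20, 3.9/0.1) = 39 servings → $15.60.
peanut butter only: max(159/24, 3.9/0.8) = 6.625 servings → $3.31.
brown rice only: max(159/14, 3.9/0.6) = 11.36 servings → $3.41.
broccoli only: max(159/57, 3.9/1.1) = 3.545 servings → $3.37.
banana + peanut butter with both tight: 2.471 servings and 4.566 servings → $3.27.
banana + brown rice with both tight: 3.849 servings and 5.858 servings → $3.30.
banana + broccoli: intersection lies outside the first quadrant.
peanut butter + brown rice with both targets exact would need a negative amount; discard.
peanut butter + broccoli with both tight: 2.469 servings and 1.75 servings → $2.90.
brown rice + broccoli with both tight: 2.521 servings and 2.17 servings → $2.82.
Cheapest feasible corner: $2.82.

$2.82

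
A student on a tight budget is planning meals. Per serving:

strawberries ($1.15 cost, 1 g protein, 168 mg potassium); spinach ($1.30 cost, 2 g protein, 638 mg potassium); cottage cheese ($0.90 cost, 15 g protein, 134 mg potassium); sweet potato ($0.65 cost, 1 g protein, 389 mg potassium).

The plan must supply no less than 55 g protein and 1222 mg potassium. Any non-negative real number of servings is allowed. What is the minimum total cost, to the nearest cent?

Two binding constraints pin down two serving amounts, so the optimal mix uses at most two foods. The candidates are each food alone (scaled to the tighter of protein/potassium) and each pair with both constraints tight.
strawberries only: max(55/1, 1222/168) = 55 servings → $63.25.
spinach only: max(55/2, 1222/638) = 27.5 servings → $35.75.
cottage cheese only: max(55/15, 1222/134) = 9.119 servings → $8.21.
sweet potato only: max(55/1, 1222/389) = 55 servings → $35.75.
strawberries + spinach with both targets exact would need a negative amount; discard.
strawberries + cottage cheese with both tight: 4.593 servings and 3.36 servings → $8.31.
strawberries + sweet potato: intersection lies outside the first quadrant.
spinach + cottage cheese with both tight: 1.178 servings and 3.51 servings → $4.69.
spinach + sweet potato: intersection lies outside the first quadrant.
cottage cheese + sweet potato with both tight: 3.539 servings and 1.922 servings → $4.43.
So the least-cost plan costs $4.43.

$4.43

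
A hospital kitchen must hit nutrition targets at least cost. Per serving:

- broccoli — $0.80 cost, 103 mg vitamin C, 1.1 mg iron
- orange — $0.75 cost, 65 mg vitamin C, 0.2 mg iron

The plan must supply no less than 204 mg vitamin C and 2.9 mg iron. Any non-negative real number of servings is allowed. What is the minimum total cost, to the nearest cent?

$2.11

Two binding constraints pin down two serving amounts, so the optimal mix uses at most two foods. The candidates are each food alone (scaled to the tighter of vitamin C/iron) and each pair with both constraints tight.
broccoli only: max(204/103, 2.9/1.1) = 2.636 servings → $2.11.
orange only: max(204/65, 2.9/0.2) = 14.5 servings → $10.88.
broccoli + orange: intersection lies outside the first quadrant.
The minimum over all feasible corners is $2.11.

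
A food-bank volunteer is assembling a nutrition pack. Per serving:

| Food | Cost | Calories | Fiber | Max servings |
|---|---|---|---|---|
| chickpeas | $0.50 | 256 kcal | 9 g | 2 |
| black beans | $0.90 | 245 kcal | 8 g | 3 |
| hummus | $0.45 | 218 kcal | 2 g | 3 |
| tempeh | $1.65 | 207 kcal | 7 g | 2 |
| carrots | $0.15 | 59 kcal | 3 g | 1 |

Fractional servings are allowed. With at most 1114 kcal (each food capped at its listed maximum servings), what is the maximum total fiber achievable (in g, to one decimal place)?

Fiber per kcal: carrots 0.05085, chickpeas 0.03516, tempeh 0.03382, black beans 0.03265, hummus 0.009174.
Take 1 serving of carrots: uses 59 kcal, +3.0 g fiber (running total 3.0 g).
Take 2 servings of chickpeas: uses 512 kcal, +18.0 g fiber (running total 21.0 g).
Take 2 servings of tempeh: uses 414 kcal, +14.0 g fiber (running total 35.0 g).
Take 0.5265 servings of black beans: uses 129 kcal, +4.2 g fiber (running total 39.2 g).
Filling greedily by fiber-per-kcal is optimal for one linear limit, giving 39.2 g.

39.2 g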